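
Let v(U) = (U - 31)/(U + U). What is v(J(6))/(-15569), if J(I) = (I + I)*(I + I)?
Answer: -113/4483872 ≈ -2.5201e-5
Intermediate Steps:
J(I) = 4*I² (J(I) = (2*I)*(2*I) = 4*I²)
v(U) = (-31 + U)/(2*U) (v(U) = (-31 + U)/((2*U)) = (-31 + U)*(1/(2*U)) = (-31 + U)/(2*U))
v(J(6))/(-15569) = ((-31 + 4*6²)/(2*((4*6²))))/(-15569) = ((-31 + 4*36)/(2*((4*36))))*(-1/15569) = ((½)*(-31 + 144)/144)*(-1/15569) = ((½)*(1/144)*113)*(-1/15569) = (113/288)*(-1/15569) = -113/4483872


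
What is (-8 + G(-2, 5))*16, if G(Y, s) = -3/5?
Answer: -688/5 ≈ -137.60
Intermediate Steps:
G(Y, s) = -⅗ (G(Y, s) = -3*⅕ = -⅗)
(-8 + G(-2, 5))*16 = (-8 - ⅗)*16 = -43/5*16 = -688/5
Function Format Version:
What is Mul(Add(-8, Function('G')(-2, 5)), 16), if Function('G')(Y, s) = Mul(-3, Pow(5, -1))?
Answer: Rational(-688, 5) ≈ -137.60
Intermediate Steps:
Function('G')(Y, s) = Rational(-3, 5) (Function('G')(Y, s) = Mul(-3, Rational(1, 5)) = Rational(-3, 5))
Mul(Add(-8, Function('G')(-2, 5)), 16) = Mul(Add(-8, Rational(-3, 5)), 16) = Mul(Rational(-43, 5), 16) = Rational(-688, 5)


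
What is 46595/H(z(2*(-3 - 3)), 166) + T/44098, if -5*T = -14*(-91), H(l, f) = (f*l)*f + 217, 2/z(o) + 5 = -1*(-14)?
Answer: 9239088314/1258226185 ≈ 7.3429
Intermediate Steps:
z(o) = 2/9 (z(o) = 2/(-5 - 1*(-14)) = 2/(-5 + 14) = 2/9)
H(l, f) = 217 + l*f² (H(l, f) = l*f² + 217 = 217 + l*f²)
T = -1274/5 (T = -(-14)*(-91)/5 = -⅕*1274 = -1274/5 ≈ -254.80)
46595/H(z(2*(-3 - 3)), 166) + T/44098 = 46595/(217 + (2/9)*166²) - 1274/5/44098 = 46595/(217 + (2/9)*27556) - 1274/5*1/44098 = 46595/(217 + 55112/9) - 637/110245 = 46595/(57065/9) - 637/110245 = 46595*(9/57065) - 637/110245 = 83871/11413 - 637/110245 = 9239088314/1258226185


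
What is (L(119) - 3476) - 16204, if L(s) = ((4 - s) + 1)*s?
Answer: -33246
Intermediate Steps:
L(s) = s*(5 - s) (L(s) = (5 - s)*s = s*(5 - s))
(L(119) - 3476) - 16204 = (119*(5 - 1*119) - 3476) - 16204 = (119*(5 - 119) - 3476) - 16204 = (119*(-114) - 3476) - 16204 = (-13566 - 3476) - 16204 = -17042 - 16204 = -33246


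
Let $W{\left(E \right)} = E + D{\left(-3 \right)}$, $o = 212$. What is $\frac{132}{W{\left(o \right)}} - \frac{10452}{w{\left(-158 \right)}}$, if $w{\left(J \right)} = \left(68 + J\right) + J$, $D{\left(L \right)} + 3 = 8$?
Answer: $\frac{18555}{434} \approx 42.753$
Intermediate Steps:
$D{\left(L \right)} = 5$ ($D{\left(L \right)} = -3 + 8 = 5$)
$w{\left(J \right)} = 68 + 2 J$
$W{\left(E \right)} = 5 + E$ ($W{\left(E \right)} = E + 5 = 5 + E$)
$\frac{132}{W{\left(o \right)}} - \frac{10452}{w{\left(-158 \right)}} = \frac{132}{5 + 212} - \frac{10452}{68 + 2 \left(-158\right)} = \frac{132}{217} - \frac{10452}{68 - 316} = 132 \cdot \frac{1}{217} - \frac{10452}{-248} = \frac{132}{217} - - \frac{2613}{62} = \frac{132}{217} + \frac{2613}{62} = \frac{18555}{434}$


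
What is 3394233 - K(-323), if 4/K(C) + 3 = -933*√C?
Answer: 79529129566480/23430663 - 311*I*√323/23430663 ≈ 3.3942e+6 - 0.00023855*I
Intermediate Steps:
K(C) = 4/(-3 - 933*√C)
3394233 - K(-323) = 3394233 - (-4)/(3 + 933*√(-323)) = 3394233 - (-4)/(3 + 933*(I*√323)) = 3394233 - (-4)/(3 + 933*I*√323) = 3394233 + 4/(3 + 933*I*√323)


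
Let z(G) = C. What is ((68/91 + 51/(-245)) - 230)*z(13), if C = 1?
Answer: -730833/3185 ≈ -229.46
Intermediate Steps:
z(G) = 1
((68/91 + 51/(-245)) - 230)*z(13) = ((68/91 + 51/(-245)) - 230)*1 = ((68*(1/91) + 51*(-1/245)) - 230)*1 = ((68/91 - 51/245) - 230)*1 = (1717/3185 - 230)*1 = -730833/3185*1 = -730833/3185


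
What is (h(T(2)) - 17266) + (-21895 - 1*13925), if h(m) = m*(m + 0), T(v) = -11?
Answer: -52965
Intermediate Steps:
h(m) = m² (h(m) = m*m = m²)
(h(T(2)) - 17266) + (-21895 - 1*13925) = ((-11)² - 17266) + (-21895 - 1*13925) = (121 - 17266) + (-21895 - 13925) = -17145 - 35820 = -52965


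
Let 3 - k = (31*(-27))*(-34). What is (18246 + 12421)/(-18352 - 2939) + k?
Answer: -605866072/21291 ≈ -28456.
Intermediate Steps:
k = -28455 (k = 3 - 31*(-27)*(-34) = 3 - (-837)*(-34) = 3 - 1*28458 = 3 - 28458 = -28455)
(18246 + 12421)/(-18352 - 2939) + k = (18246 + 12421)/(-18352 - 2939) - 28455 = 30667/(-21291) - 28455 = 30667*(-1/21291) - 28455 = -30667/21291 - 28455 = -605866072/21291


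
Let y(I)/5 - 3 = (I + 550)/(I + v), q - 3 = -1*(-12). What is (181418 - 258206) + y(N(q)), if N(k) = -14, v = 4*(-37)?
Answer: -6219953/81 ≈ -76790.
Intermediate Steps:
q = 15 (q = 3 - 1*(-12) = 3 + 12 = 15)
v = -148
y(I) = 15 + 5*(550 + I)/(-148 + I) (y(I) = 15 + 5*((I + 550)/(I - 148)) = 15 + 5*((550 + I)/(-148 + I)) = 15 + 5*(550 + I)/(-148 + I))
(181418 - 258206) + y(N(q)) = (181418 - 258206) + 10*(53 + 2*(-14))/(-148 - 14) = -76788 + 10*(53 - 28)/(-162) = -76788 + 10*(-1/162)*25 = -76788 - 125/81 = -6219953/81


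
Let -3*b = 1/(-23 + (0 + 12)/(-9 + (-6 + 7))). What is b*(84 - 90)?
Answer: -4/49 ≈ -0.081633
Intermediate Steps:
b = 2/147 (b = -1/(3*(-23 + (0 + 12)/(-9 + (-6 + 7)))) = -1/(3*(-23 + 12/(-9 + 1))) = -1/(3*(-23 + 12/(-8))) = -1/(3*(-23 + 12*(-⅛))) = -1/(3*(-23 - 3/2)) = -1/(3*(-49/2)) = -⅓*(-2/49) = 2/147 ≈ 0.013605)
b*(84 - 90) = 2*(84 - 90)/147 = (2/147)*(-6) = -4/49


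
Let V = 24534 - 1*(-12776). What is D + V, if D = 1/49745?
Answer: 1855985951/49745 ≈ 37310.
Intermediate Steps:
V = 37310 (V = 24534 + 12776 = 37310)
D = 1/49745 ≈ 2.0103e-5
D + V = 1/49745 + 37310 = 1855985951/49745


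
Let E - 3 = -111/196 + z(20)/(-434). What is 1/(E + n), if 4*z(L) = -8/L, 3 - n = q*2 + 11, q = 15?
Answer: -15190/540249 ≈ -0.028117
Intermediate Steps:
n = -38 (n = 3 - (15*2 + 11) = 3 - (30 + 11) = 3 - 1*41 = 3 - 41 = -38)
z(L) = -2/L (z(L) = (-8/L)/4 = -2/L)
E = 36971/15190 (E = 3 + (-111/196 - 2/20/(-434)) = 3 + (-111*1/196 - 2*1/20*(-1/434)) = 3 + (-111/196 - 1/10*(-1/434)) = 3 + (-111/196 + 1/4340) = 3 - 8599/15190 = 36971/15190 ≈ 2.4339)
1/(E + n) = 1/(36971/15190 - 38) = 1/(-540249/15190) = -15190/540249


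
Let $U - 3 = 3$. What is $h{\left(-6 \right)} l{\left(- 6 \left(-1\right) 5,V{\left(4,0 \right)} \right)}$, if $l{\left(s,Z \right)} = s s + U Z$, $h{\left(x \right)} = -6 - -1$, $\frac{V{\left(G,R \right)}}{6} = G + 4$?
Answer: $-5940$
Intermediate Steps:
$U = 6$ ($U = 3 + 3 = 6$)
$V{\left(G,R \right)} = 24 + 6 G$ ($V{\left(G,R \right)} = 6 \left(G + 4\right) = 6 \left(4 + G\right) = 24 + 6 G$)
$h{\left(x \right)} = -5$ ($h{\left(x \right)} = -6 + 1 = -5$)
$l{\left(s,Z \right)} = s^{2} + 6 Z$ ($l{\left(s,Z \right)} = s s + 6 Z = s^{2} + 6 Z$)
$h{\left(-6 \right)} l{\left(- 6 \left(-1\right) 5,V{\left(4,0 \right)} \right)} = - 5 \left(\left(- 6 \left(-1\right) 5\right)^{2} + 6 \left(24 + 6 \cdot 4\right)\right) = - 5 \left(\left(- \left(-6\right) 5\right)^{2} + 6 \left(24 + 24\right)\right) = - 5 \left(\left(\left(-1\right) \left(-30\right)\right)^{2} + 6 \cdot 48\right) = - 5 \left(30^{2} + 288\right) = - 5 \left(900 + 288\right) = \left(-5\right) 1188 = -5940$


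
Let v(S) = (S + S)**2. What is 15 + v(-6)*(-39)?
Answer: -5601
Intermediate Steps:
v(S) = 4*S**2 (v(S) = (2*S)**2 = 4*S**2)
15 + v(-6)*(-39) = 15 + (4*(-6)**2)*(-39) = 15 + (4*36)*(-39) = 15 + 144*(-39) = 15 - 5616 = -5601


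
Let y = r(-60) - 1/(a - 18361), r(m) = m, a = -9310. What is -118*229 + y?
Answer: -749386021/27671 ≈ -27082.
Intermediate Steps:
y = -1660259/27671 (y = -60 - 1/(-9310 - 18361) = -60 - 1/(-27671) = -60 - 1*(-1/27671) = -60 + 1/27671 = -1660259/27671 ≈ -60.000)
-118*229 + y = -118*229 - 1660259/27671 = -27022 - 1660259/27671 = -749386021/27671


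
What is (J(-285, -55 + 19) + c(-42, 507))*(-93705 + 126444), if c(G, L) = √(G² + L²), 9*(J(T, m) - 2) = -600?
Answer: -2117122 + 98217*√28757 ≈ 1.4538e+7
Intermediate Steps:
J(T, m) = -194/3 (J(T, m) = 2 + (⅑)*(-600) = 2 - 200/3 = -194/3)
(J(-285, -55 + 19) + c(-42, 507))*(-93705 + 126444) = (-194/3 + √((-42)² + 507²))*(-93705 + 126444) = (-194/3 + √(1764 + 257049))*32739 = (-194/3 + √258813)*32739 = (-194/3 + 3*√28757)*32739 = -2117122 + 98217*√28757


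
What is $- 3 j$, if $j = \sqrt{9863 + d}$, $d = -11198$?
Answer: $- 3 i \sqrt{1335} \approx - 109.61 i$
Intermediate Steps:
$j = i \sqrt{1335}$ ($j = \sqrt{9863 - 11198} = \sqrt{-1335} = i \sqrt{1335} \approx 36.538 i$)
$- 3 j = - 3 i \sqrt{1335}$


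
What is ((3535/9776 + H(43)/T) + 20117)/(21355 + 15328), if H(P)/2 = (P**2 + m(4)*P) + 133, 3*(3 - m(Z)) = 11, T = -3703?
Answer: 2184662760923/3983831905872 ≈ 0.54838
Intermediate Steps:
m(Z) = -2/3 (m(Z) = 3 - 1/3*11 = 3 - 11/3 = -2/3)
H(P) = 266 + 2*P**2 - 4*P/3 (H(P) = 2*((P**2 - 2*P/3) + 133) = 2*(133 + P**2 - 2*P/3) = 266 + 2*P**2 - 4*P/3)
((3535/9776 + H(43)/T) + 20117)/(21355 + 15328) = ((3535/9776 + (266 + 2*43**2 - 4/3*43)/(-3703)) + 20117)/(21355 + 15328) = ((3535*(1/9776) + (266 + 2*1849 - 172/3)*(-1/3703)) + 20117)/36683 = ((3535/9776 + (266 + 3698 - 172/3)*(-1/3703)) + 20117)*(1/36683) = ((3535/9776 + (11720/3)*(-1/3703)) + 20117)*(1/36683) = ((3535/9776 - 11720/11109) + 20117)*(1/36683) = (-75304405/108601584 + 20117)*(1/36683) = (2184662760923/108601584)*(1/36683) = 2184662760923/3983831905872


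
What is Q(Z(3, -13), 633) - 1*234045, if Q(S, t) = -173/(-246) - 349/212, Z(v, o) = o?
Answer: -6102982009/26076 ≈ -2.3405e+5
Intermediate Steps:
Q(S, t) = -24589/26076 (Q(S, t) = -173*(-1/246) - 349*1/212 = 173/246 - 349/212 = -24589/26076)
Q(Z(3, -13), 633) - 1*234045 = -24589/26076 - 1*234045 = -24589/26076 - 234045 = -6102982009/26076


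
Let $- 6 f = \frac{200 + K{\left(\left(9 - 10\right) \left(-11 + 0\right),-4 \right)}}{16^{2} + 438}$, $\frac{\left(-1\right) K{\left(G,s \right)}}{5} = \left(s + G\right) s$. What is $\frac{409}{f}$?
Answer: $- \frac{425769}{85} \approx -5009.0$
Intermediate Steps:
$K{\left(G,s \right)} = - 5 s \left(G + s\right)$ ($K{\left(G,s \right)} = - 5 \left(s + G\right) s = - 5 \left(G + s\right) s = - 5 s \left(G + s\right)$)
$f = - \frac{85}{1041}$ ($f = - \frac{\left(200 - - 20 \left(\left(9 - 10\right) \left(-11 + 0\right) - 4\right)\right) \frac{1}{16^{2} + 438}}{6} = - \frac{\left(200 - - 20 \left(\left(-1\right) \left(-11\right) - 4\right)\right) \frac{1}{256 + 438}}{6} = - \frac{\left(200 - - 20 \left(11 - 4\right)\right) \frac{1}{694}}{6} = - \frac{\left(200 - \left(-20\right) 7\right) \frac{1}{694}}{6} = - \frac{\left(200 + 140\right) \frac{1}{694}}{6} = - \frac{340 \cdot \frac{1}{694}}{6} = \left(- \frac{1}{6}\right) \frac{170}{347} = - \frac{85}{1041} \approx -0.081652$)
$\frac{409}{f} = \frac{409}{- \frac{85}{1041}} = 409 \left(- \frac{1041}{85}\right) = - \frac{425769}{85}$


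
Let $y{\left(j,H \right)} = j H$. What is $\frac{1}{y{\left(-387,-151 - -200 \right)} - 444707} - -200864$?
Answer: $\frac{93134610879}{463670} \approx 2.0086 \cdot 10^{5}$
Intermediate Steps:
$y{\left(j,H \right)} = H j$
$\frac{1}{y{\left(-387,-151 - -200 \right)} - 444707} - -200864 = \frac{1}{\left(-151 - -200\right) \left(-387\right) - 444707} - -200864 = \frac{1}{\left(-151 + 200\right) \left(-387\right) - 444707} + 200864 = \frac{1}{49 \left(-387\right) - 444707} + 200864 = \frac{1}{-18963 - 444707} + 200864 = \frac{1}{-463670} + 200864 = - \frac{1}{463670} + 200864 = \frac{93134610879}{463670}$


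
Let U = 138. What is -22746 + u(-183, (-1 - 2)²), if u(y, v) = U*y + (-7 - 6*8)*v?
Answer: -48495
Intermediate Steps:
u(y, v) = -55*v + 138*y (u(y, v) = 138*y + (-7 - 6*8)*v = 138*y + (-7 - 48)*v = 138*y - 55*v = -55*v + 138*y)
-22746 + u(-183, (-1 - 2)²) = -22746 + (-55*(-1 - 2)² + 138*(-183)) = -22746 + (-55*(-3)² - 25254) = -22746 + (-55*9 - 25254) = -22746 + (-495 - 25254) = -22746 - 25749 = -48495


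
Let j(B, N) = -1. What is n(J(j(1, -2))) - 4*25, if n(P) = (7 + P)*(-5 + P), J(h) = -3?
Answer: -132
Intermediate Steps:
n(P) = (-5 + P)*(7 + P)
n(J(j(1, -2))) - 4*25 = (-35 + (-3)² + 2*(-3)) - 4*25 = (-35 + 9 - 6) - 100 = -32 - 100 = -132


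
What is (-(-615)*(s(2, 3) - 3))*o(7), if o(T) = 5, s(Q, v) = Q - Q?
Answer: -9225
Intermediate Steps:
s(Q, v) = 0
(-(-615)*(s(2, 3) - 3))*o(7) = -(-615)*(0 - 3)*5 = -(-615)*(-3)*5 = -205*9*5 = -1845*5 = -9225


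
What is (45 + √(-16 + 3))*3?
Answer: 135 + 3*I*√13 ≈ 135.0 + 10.817*I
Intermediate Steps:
(45 + √(-16 + 3))*3 = (45 + √(-13))*3 = (45 + I*√13)*3 = 135 + 3*I*√13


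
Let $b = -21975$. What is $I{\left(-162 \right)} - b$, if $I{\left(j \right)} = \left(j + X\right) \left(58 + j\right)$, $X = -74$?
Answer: $46519$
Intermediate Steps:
$I{\left(j \right)} = \left(-74 + j\right) \left(58 + j\right)$ ($I{\left(j \right)} = \left(j - 74\right) \left(58 + j\right) = \left(-74 + j\right) \left(58 + j\right)$)
$I{\left(-162 \right)} - b = \left(-4292 + \left(-162\right)^{2} - -2592\right) - -21975 = \left(-4292 + 26244 + 2592\right) + 21975 = 24544 + 21975 = 46519$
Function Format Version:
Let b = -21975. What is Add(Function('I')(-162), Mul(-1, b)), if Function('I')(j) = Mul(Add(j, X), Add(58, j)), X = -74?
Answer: 46519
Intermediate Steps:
Function('I')(j) = Mul(Add(-74, j), Add(58, j)) (Function('I')(j) = Mul(Add(j, -74), Add(58, j)) = Mul(Add(-74, j), Add(58, j)))
Add(Function('I')(-162), Mul(-1, b)) = Add(Add(-4292, Pow(-162, 2), Mul(-16, -162)), Mul(-1, -21975)) = Add(Add(-4292, 26244, 2592), 21975) = Add(24544, 21975) = 46519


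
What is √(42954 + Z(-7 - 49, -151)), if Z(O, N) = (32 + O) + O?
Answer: √42874 ≈ 207.06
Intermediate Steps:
Z(O, N) = 32 + 2*O
√(42954 + Z(-7 - 49, -151)) = √(42954 + (32 + 2*(-7 - 49))) = √(42954 + (32 + 2*(-56))) = √(42954 + (32 - 112)) = √(42954 - 80) = √42874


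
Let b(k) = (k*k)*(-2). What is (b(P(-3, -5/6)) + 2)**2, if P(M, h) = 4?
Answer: 900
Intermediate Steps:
b(k) = -2*k**2 (b(k) = k**2*(-2) = -2*k**2)
(b(P(-3, -5/6)) + 2)**2 = (-2*4**2 + 2)**2 = (-2*16 + 2)**2 = (-32 + 2)**2 = (-30)**2 = 900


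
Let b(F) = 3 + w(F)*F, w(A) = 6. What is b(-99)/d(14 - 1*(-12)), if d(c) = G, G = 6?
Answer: -197/2 ≈ -98.500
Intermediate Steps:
b(F) = 3 + 6*F
d(c) = 6
b(-99)/d(14 - 1*(-12)) = (3 + 6*(-99))/6 = (3 - 594)*(⅙) = -591*⅙ = -197/2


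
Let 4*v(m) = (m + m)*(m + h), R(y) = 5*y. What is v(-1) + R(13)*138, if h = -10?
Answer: 17951/2 ≈ 8975.5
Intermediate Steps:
v(m) = m*(-10 + m)/2 (v(m) = ((m + m)*(m - 10))/4 = ((2*m)*(-10 + m))/4 = (2*m*(-10 + m))/4 = m*(-10 + m)/2)
v(-1) + R(13)*138 = (½)*(-1)*(-10 - 1) + (5*13)*138 = (½)*(-1)*(-11) + 65*138 = 11/2 + 8970 = 17951/2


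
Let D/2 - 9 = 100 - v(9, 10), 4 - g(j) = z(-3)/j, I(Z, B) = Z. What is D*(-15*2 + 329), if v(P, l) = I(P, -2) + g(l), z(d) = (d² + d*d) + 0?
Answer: 292422/5 ≈ 58484.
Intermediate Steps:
z(d) = 2*d² (z(d) = (d² + d²) + 0 = 2*d² + 0 = 2*d²)
g(j) = 4 - 18/j (g(j) = 4 - 2*(-3)²/j = 4 - 2*9/j = 4 - 18/j)
v(P, l) = 4 + P - 18/l (v(P, l) = P + (4 - 18/l) = 4 + P - 18/l)
D = 978/5 (D = 18 + 2*(100 - (4 + 9 - 18/10)) = 18 + 2*(100 - (4 + 9 - 18*⅒)) = 18 + 2*(100 - (4 + 9 - 9/5)) = 18 + 2*(100 - 1*56/5) = 18 + 2*(100 - 56/5) = 18 + 2*(444/5) = 18 + 888/5 = 978/5 ≈ 195.60)
D*(-15*2 + 329) = 978*(-15*2 + 329)/5 = 978*(-30 + 329)/5 = (978/5)*299 = 292422/5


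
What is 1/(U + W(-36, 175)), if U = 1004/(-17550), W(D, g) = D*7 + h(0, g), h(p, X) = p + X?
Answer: -8775/676177 ≈ -0.012977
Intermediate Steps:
h(p, X) = X + p
W(D, g) = g + 7*D (W(D, g) = D*7 + (g + 0) = 7*D + g = g + 7*D)
U = -502/8775 (U = 1004*(-1/17550) = -502/8775 ≈ -0.057208)
1/(U + W(-36, 175)) = 1/(-502/8775 + (175 + 7*(-36))) = 1/(-502/8775 + (175 - 252)) = 1/(-502/8775 - 77) = 1/(-676177/8775) = -8775/676177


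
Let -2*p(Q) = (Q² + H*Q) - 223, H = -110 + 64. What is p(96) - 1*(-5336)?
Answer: 6095/2 ≈ 3047.5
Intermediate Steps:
H = -46
p(Q) = 223/2 + 23*Q - Q²/2 (p(Q) = -((Q² - 46*Q) - 223)/2 = -(-223 + Q² - 46*Q)/2 = 223/2 + 23*Q - Q²/2)
p(96) - 1*(-5336) = (223/2 + 23*96 - ½*96²) - 1*(-5336) = (223/2 + 2208 - ½*9216) + 5336 = (223/2 + 2208 - 4608) + 5336 = -4577/2 + 5336 = 6095/2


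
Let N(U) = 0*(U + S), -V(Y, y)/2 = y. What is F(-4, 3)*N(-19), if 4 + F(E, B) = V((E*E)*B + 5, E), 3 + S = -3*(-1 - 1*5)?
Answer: 0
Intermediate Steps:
S = 15 (S = -3 - 3*(-1 - 1*5) = -3 - 3*(-1 - 5) = -3 - 3*(-6) = -3 + 18 = 15)
V(Y, y) = -2*y
F(E, B) = -4 - 2*E
N(U) = 0 (N(U) = 0*(U + 15) = 0*(15 + U) = 0)
F(-4, 3)*N(-19) = (-4 - 2*(-4))*0 = (-4 + 8)*0 = 4*0 = 0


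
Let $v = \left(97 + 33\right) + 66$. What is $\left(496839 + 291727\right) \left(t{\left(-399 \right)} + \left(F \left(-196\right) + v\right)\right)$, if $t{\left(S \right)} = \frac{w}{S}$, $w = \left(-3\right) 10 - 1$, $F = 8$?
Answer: $- \frac{431658662702}{399} \approx -1.0819 \cdot 10^{9}$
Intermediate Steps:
$v = 196$ ($v = 130 + 66 = 196$)
$w = -31$ ($w = -30 - 1 = -31$)
$t{\left(S \right)} = - \frac{31}{S}$
$\left(496839 + 291727\right) \left(t{\left(-399 \right)} + \left(F \left(-196\right) + v\right)\right) = \left(496839 + 291727\right) \left(- \frac{31}{-399} + \left(8 \left(-196\right) + 196\right)\right) = 788566 \left(\left(-31\right) \left(- \frac{1}{399}\right) + \left(-1568 + 196\right)\right) = 788566 \left(\frac{31}{399} - 1372\right) = 788566 \left(- \frac{547397}{399}\right) = - \frac{431658662702}{399}$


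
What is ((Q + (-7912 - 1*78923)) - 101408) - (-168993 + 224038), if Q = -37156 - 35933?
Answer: -316377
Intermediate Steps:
Q = -73089
((Q + (-7912 - 1*78923)) - 101408) - (-168993 + 224038) = ((-73089 + (-7912 - 1*78923)) - 101408) - (-168993 + 224038) = ((-73089 + (-7912 - 78923)) - 101408) - 1*55045 = ((-73089 - 86835) - 101408) - 55045 = (-159924 - 101408) - 55045 = -261332 - 55045 = -316377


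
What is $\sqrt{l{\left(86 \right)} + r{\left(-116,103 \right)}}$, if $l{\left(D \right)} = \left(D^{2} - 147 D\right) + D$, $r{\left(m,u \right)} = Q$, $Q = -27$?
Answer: $i \sqrt{5187} \approx 72.021 i$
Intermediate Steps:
$r{\left(m,u \right)} = -27$
$l{\left(D \right)} = D^{2} - 146 D$
$\sqrt{l{\left(86 \right)} + r{\left(-116,103 \right)}} = \sqrt{86 \left(-146 + 86\right) - 27} = \sqrt{86 \left(-60\right) - 27} = \sqrt{-5160 - 27} = \sqrt{-5187} = i \sqrt{5187}$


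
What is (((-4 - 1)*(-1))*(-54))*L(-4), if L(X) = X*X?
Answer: -4320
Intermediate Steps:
L(X) = X**2
(((-4 - 1)*(-1))*(-54))*L(-4) = (((-4 - 1)*(-1))*(-54))*(-4)**2 = (-5*(-1)*(-54))*16 = (5*(-54))*16 = -270*16 = -4320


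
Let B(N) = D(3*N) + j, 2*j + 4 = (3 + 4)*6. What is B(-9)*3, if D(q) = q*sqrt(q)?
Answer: 57 - 243*I*sqrt(3) ≈ 57.0 - 420.89*I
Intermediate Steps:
D(q) = q**(3/2)
j = 19 (j = -2 + ((3 + 4)*6)/2 = -2 + (7*6)/2 = -2 + (1/2)*42 = -2 + 21 = 19)
B(N) = 19 + 3*sqrt(3)*N**(3/2) (B(N) = (3*N)**(3/2) + 19 = 3*sqrt(3)*N**(3/2) + 19 = 19 + 3*sqrt(3)*N**(3/2))
B(-9)*3 = (19 + 3*sqrt(3)*(-9)**(3/2))*3 = (19 + 3*sqrt(3)*(-27*I))*3 = (19 - 81*I*sqrt(3))*3 = 57 - 243*I*sqrt(3)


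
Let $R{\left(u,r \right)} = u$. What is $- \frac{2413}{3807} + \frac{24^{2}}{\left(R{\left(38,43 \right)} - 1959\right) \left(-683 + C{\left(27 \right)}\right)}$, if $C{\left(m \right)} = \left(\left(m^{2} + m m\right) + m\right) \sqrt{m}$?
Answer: $- \frac{136917119317417}{216013519420371} - \frac{1283040 \sqrt{3}}{56741139853} \approx -0.63387$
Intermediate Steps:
$C{\left(m \right)} = \sqrt{m} \left(m + 2 m^{2}\right)$ ($C{\left(m \right)} = \left(\left(m^{2} + m^{2}\right) + m\right) \sqrt{m} = \left(2 m^{2} + m\right) \sqrt{m} = \left(m + 2 m^{2}\right) \sqrt{m} = \sqrt{m} \left(m + 2 m^{2}\right)$)
$- \frac{2413}{3807} + \frac{24^{2}}{\left(R{\left(38,43 \right)} - 1959\right) \left(-683 + C{\left(27 \right)}\right)} = - \frac{2413}{3807} + \frac{24^{2}}{\left(38 - 1959\right) \left(-683 + 27^{\frac{3}{2}} \left(1 + 2 \cdot 27\right)\right)} = \left(-2413\right) \frac{1}{3807} + \frac{576}{\left(-1921\right) \left(-683 + 81 \sqrt{3} \left(1 + 54\right)\right)} = - \frac{2413}{3807} + \frac{576}{\left(-1921\right) \left(-683 + 81 \sqrt{3} \cdot 55\right)} = - \frac{2413}{3807} + \frac{576}{\left(-1921\right) \left(-683 + 4455 \sqrt{3}\right)} = - \frac{2413}{3807} + \frac{576}{1312043 - 8558055 \sqrt{3}}$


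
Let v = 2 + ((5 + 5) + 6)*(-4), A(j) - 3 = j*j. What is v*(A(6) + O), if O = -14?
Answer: -1550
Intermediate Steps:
A(j) = 3 + j**2 (A(j) = 3 + j*j = 3 + j**2)
v = -62 (v = 2 + (10 + 6)*(-4) = 2 + 16*(-4) = 2 - 64 = -62)
v*(A(6) + O) = -62*((3 + 6**2) - 14) = -62*((3 + 36) - 14) = -62*(39 - 14) = -62*25 = -1550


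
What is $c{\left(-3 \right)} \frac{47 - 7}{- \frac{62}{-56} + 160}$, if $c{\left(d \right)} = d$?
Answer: $- \frac{3360}{4511} \approx -0.74485$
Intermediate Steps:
$c{\left(-3 \right)} \frac{47 - 7}{- \frac{62}{-56} + 160} = - 3 \frac{47 - 7}{- \frac{62}{-56} + 160} = - 3 \frac{40}{\left(-62\right) \left(- \frac{1}{56}\right) + 160} = - 3 \frac{40}{\frac{31}{28} + 160} = - 3 \frac{40}{\frac{4511}{28}} = - 3 \cdot 40 \cdot \frac{28}{4511} = \left(-3\right) \frac{1120}{4511} = - \frac{3360}{4511}$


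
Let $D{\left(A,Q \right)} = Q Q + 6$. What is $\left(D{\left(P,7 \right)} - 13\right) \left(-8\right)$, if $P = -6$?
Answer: $-336$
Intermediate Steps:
$D{\left(A,Q \right)} = 6 + Q^{2}$ ($D{\left(A,Q \right)} = Q^{2} + 6 = 6 + Q^{2}$)
$\left(D{\left(P,7 \right)} - 13\right) \left(-8\right) = \left(\left(6 + 7^{2}\right) - 13\right) \left(-8\right) = \left(\left(6 + 49\right) - 13\right) \left(-8\right) = \left(55 - 13\right) \left(-8\right) = 42 \left(-8\right) = -336$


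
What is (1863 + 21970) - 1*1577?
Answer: 22256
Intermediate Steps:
(1863 + 21970) - 1*1577 = 23833 - 1577 = 22256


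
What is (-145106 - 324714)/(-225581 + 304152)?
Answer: -469820/78571 ≈ -5.9796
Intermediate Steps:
(-145106 - 324714)/(-225581 + 304152) = -469820/78571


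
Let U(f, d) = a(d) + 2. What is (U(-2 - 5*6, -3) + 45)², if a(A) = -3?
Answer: 1936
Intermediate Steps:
U(f, d) = -1 (U(f, d) = -3 + 2 = -1)
(U(-2 - 5*6, -3) + 45)² = (-1 + 45)² = 44² = 1936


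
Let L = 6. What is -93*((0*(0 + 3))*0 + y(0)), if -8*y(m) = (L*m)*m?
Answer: 0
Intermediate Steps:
y(m) = -3*m²/4 (y(m) = -6*m*m/8 = -3*m²/4)
-93*((0*(0 + 3))*0 + y(0)) = -93*((0*(0 + 3))*0 - ¾*0²) = -93*((0*3)*0 - ¾*0) = -93*(0*0 + 0) = -93*(0 + 0) = -93*0 = 0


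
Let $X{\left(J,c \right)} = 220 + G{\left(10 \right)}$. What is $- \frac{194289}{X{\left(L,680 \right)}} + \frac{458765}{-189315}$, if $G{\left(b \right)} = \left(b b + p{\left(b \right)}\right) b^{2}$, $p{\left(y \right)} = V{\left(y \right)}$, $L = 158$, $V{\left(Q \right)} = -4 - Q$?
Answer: $- \frac{129613109}{5300820} \approx -24.452$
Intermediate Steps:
$p{\left(y \right)} = -4 - y$
$G{\left(b \right)} = b^{2} \left(-4 + b^{2} - b\right)$ ($G{\left(b \right)} = \left(b b - \left(4 + b\right)\right) b^{2} = \left(b^{2} - \left(4 + b\right)\right) b^{2} = \left(-4 + b^{2} - b\right) b^{2} = b^{2} \left(-4 + b^{2} - b\right)$)
$X{\left(J,c \right)} = 8820$ ($X{\left(J,c \right)} = 220 + 10^{2} \left(-4 + 10^{2} - 10\right) = 220 + 100 \left(-4 + 100 - 10\right) = 220 + 100 \cdot 86 = 220 + 8600 = 8820$)
$- \frac{194289}{X{\left(L,680 \right)}} + \frac{458765}{-189315} = - \frac{194289}{8820} + \frac{458765}{-189315} = \left(-194289\right) \frac{1}{8820} + 458765 \left(- \frac{1}{189315}\right) = - \frac{64763}{2940} - \frac{91753}{37863} = - \frac{129613109}{5300820}$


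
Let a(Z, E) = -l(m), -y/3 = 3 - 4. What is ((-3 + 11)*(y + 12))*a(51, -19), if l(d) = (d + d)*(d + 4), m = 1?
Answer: -1200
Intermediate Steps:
y = 3 (y = -3*(3 - 4) = -3*(-1) = 3)
l(d) = 2*d*(4 + d) (l(d) = (2*d)*(4 + d) = 2*d*(4 + d))
a(Z, E) = -10 (a(Z, E) = -2*(4 + 1) = -2*5 = -1*10 = -10)
((-3 + 11)*(y + 12))*a(51, -19) = ((-3 + 11)*(3 + 12))*(-10) = (8*15)*(-10) = 120*(-10) = -1200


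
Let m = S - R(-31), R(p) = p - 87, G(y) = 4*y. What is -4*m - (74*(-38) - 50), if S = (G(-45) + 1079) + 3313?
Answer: -14458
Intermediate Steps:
S = 4212 (S = (4*(-45) + 1079) + 3313 = (-180 + 1079) + 3313 = 899 + 3313 = 4212)
R(p) = -87 + p
m = 4330 (m = 4212 - (-87 - 31) = 4212 - 1*(-118) = 4212 + 118 = 4330)
-4*m - (74*(-38) - 50) = -4*4330 - (74*(-38) - 50) = -17320 - (-2812 - 50) = -17320 - 1*(-2862) = -17320 + 2862 = -14458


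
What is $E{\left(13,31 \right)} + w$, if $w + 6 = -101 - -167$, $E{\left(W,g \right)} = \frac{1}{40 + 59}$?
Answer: $\frac{5941}{99} \approx 60.01$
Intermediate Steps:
$E{\left(W,g \right)} = \frac{1}{99}$
$w = 60$ ($w = -6 - -66 = -6 + \left(-101 + 167\right) = -6 + 66 = 60$)
$E{\left(13,31 \right)} + w = \frac{1}{99} + 60 = \frac{5941}{99}$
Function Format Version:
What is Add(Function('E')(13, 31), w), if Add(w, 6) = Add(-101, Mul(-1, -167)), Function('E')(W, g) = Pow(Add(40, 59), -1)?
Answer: Rational(5941, 99) ≈ 60.010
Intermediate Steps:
Function('E')(W, g) = Rational(1, 99) (Function('E')(W, g) = Pow(99, -1) = Rational(1, 99))
w = 60 (w = Add(-6, Add(-101, Mul(-1, -167))) = Add(-6, Add(-101, 167)) = Add(-6, 66) = 60)
Add(Function('E')(13, 31), w) = Add(Rational(1, 99), 60) = Rational(5941, 99)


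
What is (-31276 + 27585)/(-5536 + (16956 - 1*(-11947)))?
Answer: -3691/23367 ≈ -0.15796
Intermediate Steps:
(-31276 + 27585)/(-5536 + (16956 - 1*(-11947))) = -3691/(-5536 + (16956 + 11947)) = -3691/(-5536 + 28903) = -3691/23367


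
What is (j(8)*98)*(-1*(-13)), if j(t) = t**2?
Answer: 81536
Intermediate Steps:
(j(8)*98)*(-1*(-13)) = (8**2*98)*(-1*(-13)) = (64*98)*13 = 6272*13 = 81536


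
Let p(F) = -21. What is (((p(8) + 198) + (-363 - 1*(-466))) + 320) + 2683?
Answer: 3283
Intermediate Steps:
(((p(8) + 198) + (-363 - 1*(-466))) + 320) + 2683 = (((-21 + 198) + (-363 - 1*(-466))) + 320) + 2683 = ((177 + (-363 + 466)) + 320) + 2683 = ((177 + 103) + 320) + 2683 = (280 + 320) + 2683 = 600 + 2683 = 3283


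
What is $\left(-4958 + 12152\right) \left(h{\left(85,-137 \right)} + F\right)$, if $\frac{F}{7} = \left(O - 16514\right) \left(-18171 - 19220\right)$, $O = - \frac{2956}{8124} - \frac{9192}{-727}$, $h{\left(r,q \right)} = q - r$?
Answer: $\frac{15292828840295927822}{492179} \approx 3.1072 \cdot 10^{13}$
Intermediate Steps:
$O = \frac{18131699}{1476537}$ ($O = \left(-2956\right) \frac{1}{8124} - - \frac{9192}{727} = - \frac{739}{2031} + \frac{9192}{727} = \frac{18131699}{1476537} \approx 12.28$)
$F = \frac{6377326783294103}{1476537}$ ($F = 7 \left(\frac{18131699}{1476537} - 16514\right) \left(-18171 - 19220\right) = 7 \left(\left(- \frac{24365400319}{1476537}\right) \left(-37391\right)\right) = 7 \cdot \frac{911046683327729}{1476537} = \frac{6377326783294103}{1476537} \approx 4.3191 \cdot 10^{9}$)
$\left(-4958 + 12152\right) \left(h{\left(85,-137 \right)} + F\right) = \left(-4958 + 12152\right) \left(\left(-137 - 85\right) + \frac{6377326783294103}{1476537}\right) = 7194 \left(\left(-137 - 85\right) + \frac{6377326783294103}{1476537}\right) = 7194 \left(-222 + \frac{6377326783294103}{1476537}\right) = 7194 \cdot \frac{6377326455502889}{1476537} = \frac{15292828840295927822}{492179}$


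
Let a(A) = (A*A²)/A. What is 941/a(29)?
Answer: 941/841 ≈ 1.1189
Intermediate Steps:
a(A) = A² (a(A) = A³/A = A²)
941/a(29) = 941/(29²) = 941/841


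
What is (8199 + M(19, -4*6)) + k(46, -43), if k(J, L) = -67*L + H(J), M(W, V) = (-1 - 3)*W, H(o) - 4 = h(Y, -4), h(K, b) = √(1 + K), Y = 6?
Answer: 11008 + √7 ≈ 11011.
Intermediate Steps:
H(o) = 4 + √7 (H(o) = 4 + √(1 + 6) = 4 + √7)
M(W, V) = -4*W
k(J, L) = 4 + √7 - 67*L (k(J, L) = -67*L + (4 + √7) = 4 + √7 - 67*L)
(8199 + M(19, -4*6)) + k(46, -43) = (8199 - 4*19) + (4 + √7 - 67*(-43)) = (8199 - 76) + (4 + √7 + 2881) = 8123 + (2885 + √7) = 11008 + √7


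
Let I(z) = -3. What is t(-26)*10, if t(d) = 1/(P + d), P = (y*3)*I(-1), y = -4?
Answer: 1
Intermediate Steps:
P = 36 (P = -4*3*(-3) = -12*(-3) = 36)
t(d) = 1/(36 + d)
t(-26)*10 = 10/(36 - 26) = 10/10 = (⅒)*10 = 1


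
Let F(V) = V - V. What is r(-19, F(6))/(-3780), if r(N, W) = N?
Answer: 19/3780 ≈ 0.0050265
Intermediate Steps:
F(V) = 0
r(-19, F(6))/(-3780) = -19/(-3780) = -19*(-1/3780) = 19/3780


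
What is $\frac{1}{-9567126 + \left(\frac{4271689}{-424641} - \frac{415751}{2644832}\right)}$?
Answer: $- \frac{1123104105312}{10744889961081854951} \approx -1.0452 \cdot 10^{-7}$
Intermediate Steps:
$\frac{1}{-9567126 + \left(\frac{4271689}{-424641} - \frac{415751}{2644832}\right)} = \frac{1}{-9567126 + \left(4271689 \left(- \frac{1}{424641}\right) - \frac{415751}{2644832}\right)} = \frac{1}{-9567126 - \frac{11474444681639}{1123104105312}} = \frac{1}{- \frac{10744889961081854951}{1123104105312}} = - \frac{1123104105312}{10744889961081854951}$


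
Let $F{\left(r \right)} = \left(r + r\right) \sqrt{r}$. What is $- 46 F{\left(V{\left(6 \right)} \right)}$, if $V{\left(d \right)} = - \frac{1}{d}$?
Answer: $\frac{23 i \sqrt{6}}{9} \approx 6.2598 i$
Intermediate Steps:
$F{\left(r \right)} = 2 r^{\frac{3}{2}}$ ($F{\left(r \right)} = 2 r \sqrt{r} = 2 r^{\frac{3}{2}}$)
$- 46 F{\left(V{\left(6 \right)} \right)} = - 46 \cdot 2 \left(- \frac{1}{6}\right)^{\frac{3}{2}} = - 46 \cdot 2 \left(- \frac{i \sqrt{6}}{36}\right) = - 46 \left(- \frac{i \sqrt{6}}{18}\right) = \frac{23 i \sqrt{6}}{9}$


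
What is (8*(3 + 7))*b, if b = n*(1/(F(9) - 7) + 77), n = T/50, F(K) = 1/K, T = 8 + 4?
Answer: 45744/31 ≈ 1475.6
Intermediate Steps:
T = 12
F(K) = 1/K
n = 6/25 (n = 12/50 = 12*(1/50) = 6/25 ≈ 0.24000)
b = 2859/155 (b = 6*(1/(1/9 - 7) + 77)/25 = 6*(1/(-62/9) + 77)/25 = 6*(-9/62 + 77)/25 = (6/25)*(4765/62) = 2859/155 ≈ 18.445)
(8*(3 + 7))*b = (8*(3 + 7))*(2859/155) = (8*10)*(2859/155) = 80*(2859/155) = 45744/31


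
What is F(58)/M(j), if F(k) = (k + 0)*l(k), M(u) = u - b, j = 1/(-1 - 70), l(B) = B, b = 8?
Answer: -238844/569 ≈ -419.76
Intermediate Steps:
j = -1/71 (j = 1/(-71) = -1/71 ≈ -0.014085)
M(u) = -8 + u (M(u) = u - 1*8 = u - 8 = -8 + u)
F(k) = k**2 (F(k) = (k + 0)*k = k*k = k**2)
F(58)/M(j) = 58**2/(-8 - 1/71) = 3364/(-569/71) = 3364*(-71/569) = -238844/569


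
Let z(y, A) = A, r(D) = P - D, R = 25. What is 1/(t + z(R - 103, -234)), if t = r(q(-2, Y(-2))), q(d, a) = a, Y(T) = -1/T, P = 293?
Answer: 2/117 ≈ 0.017094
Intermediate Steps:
r(D) = 293 - D
t = 585/2 (t = 293 - (-1)/(-2) = 293 - (-1)*(-1)/2 = 293 - 1*1/2 = 293 - 1/2 = 585/2 ≈ 292.50)
1/(t + z(R - 103, -234)) = 1/(585/2 - 234) = 1/(117/2) = 2/117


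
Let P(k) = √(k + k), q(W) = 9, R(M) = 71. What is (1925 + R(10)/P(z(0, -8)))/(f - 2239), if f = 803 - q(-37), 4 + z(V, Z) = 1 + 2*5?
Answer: -385/289 - 71*√14/20230 ≈ -1.3453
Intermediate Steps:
z(V, Z) = 7 (z(V, Z) = -4 + (1 + 2*5) = -4 + (1 + 10) = -4 + 11 = 7)
P(k) = √2*√k (P(k) = √(2*k) = √2*√k)
f = 794 (f = 803 - 1*9 = 803 - 9 = 794)
(1925 + R(10)/P(z(0, -8)))/(f - 2239) = (1925 + 71/((√2*√7)))/(794 - 2239) = (1925 + 71/(√14))/(-1445) = (1925 + 71*(√14/14))*(-1/1445) = (1925 + 71*√14/14)*(-1/1445) = -385/289 - 71*√14/20230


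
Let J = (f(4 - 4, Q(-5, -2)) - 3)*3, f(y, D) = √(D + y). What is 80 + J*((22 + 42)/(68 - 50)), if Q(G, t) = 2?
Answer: 48 + 32*√2/3 ≈ 63.085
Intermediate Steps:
J = -9 + 3*√2 (J = (√(2 + (4 - 4)) - 3)*3 = (√(2 + 0) - 3)*3 = (√2 - 3)*3 = (-3 + √2)*3 = -9 + 3*√2 ≈ -4.7574)
80 + J*((22 + 42)/(68 - 50)) = 80 + (-9 + 3*√2)*((22 + 42)/(68 - 50)) = 80 + (-9 + 3*√2)*(64/18) = 80 + (-9 + 3*√2)*(64*(1/18)) = 80 + (-9 + 3*√2)*(32/9) = 80 + (-32 + 32*√2/3) = 48 + 32*√2/3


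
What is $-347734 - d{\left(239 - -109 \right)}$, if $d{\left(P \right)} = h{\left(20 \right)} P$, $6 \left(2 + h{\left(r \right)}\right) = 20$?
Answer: $-348198$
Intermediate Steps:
$h{\left(r \right)} = \frac{4}{3}$ ($h{\left(r \right)} = -2 + \frac{1}{6} \cdot 20 = -2 + \frac{10}{3} = \frac{4}{3}$)
$d{\left(P \right)} = \frac{4 P}{3}$
$-347734 - d{\left(239 - -109 \right)} = -347734 - \frac{4 \left(239 - -109\right)}{3} = -347734 - \frac{4 \left(239 + 109\right)}{3} = -347734 - \frac{4}{3} \cdot 348 = -347734 - 464 = -348198$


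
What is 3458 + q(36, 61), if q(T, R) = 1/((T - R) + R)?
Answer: 124489/36 ≈ 3458.0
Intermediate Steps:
q(T, R) = 1/T
3458 + q(36, 61) = 3458 + 1/36 = 124489/36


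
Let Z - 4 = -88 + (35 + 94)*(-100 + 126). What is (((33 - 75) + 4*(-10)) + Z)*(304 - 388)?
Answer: -267792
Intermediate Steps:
Z = 3270 (Z = 4 + (-88 + (35 + 94)*(-100 + 126)) = 4 + (-88 + 129*26) = 4 + (-88 + 3354) = 4 + 3266 = 3270)
(((33 - 75) + 4*(-10)) + Z)*(304 - 388) = (((33 - 75) + 4*(-10)) + 3270)*(304 - 388) = ((-42 - 40) + 3270)*(-84) = (-82 + 3270)*(-84) = 3188*(-84) = -267792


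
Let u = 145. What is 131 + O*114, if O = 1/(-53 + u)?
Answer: 6083/46 ≈ 132.24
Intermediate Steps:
O = 1/92 (O = 1/(-53 + 145) = 1/92 ≈ 0.010870)
131 + O*114 = 131 + (1/92)*114 = 131 + 57/46 = 6083/46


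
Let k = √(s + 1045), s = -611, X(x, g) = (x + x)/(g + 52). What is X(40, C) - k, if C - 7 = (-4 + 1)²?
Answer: 20/17 - √434 ≈ -19.656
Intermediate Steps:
C = 16 (C = 7 + (-4 + 1)² = 7 + (-3)² = 7 + 9 = 16)
X(x, g) = 2*x/(52 + g) (X(x, g) = (2*x)/(52 + g) = 2*x/(52 + g))
k = √434 (k = √(-611 + 1045) = √434 ≈ 20.833)
X(40, C) - k = 2*40/(52 + 16) - √434 = 2*40/68 - √434 = 2*40*(1/68) - √434 = 20/17 - √434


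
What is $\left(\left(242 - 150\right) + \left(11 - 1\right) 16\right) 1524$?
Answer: $384048$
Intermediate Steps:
$\left(\left(242 - 150\right) + \left(11 - 1\right) 16\right) 1524 = \left(92 + 10 \cdot 16\right) 1524 = \left(92 + 160\right) 1524 = 252 \cdot 1524 = 384048$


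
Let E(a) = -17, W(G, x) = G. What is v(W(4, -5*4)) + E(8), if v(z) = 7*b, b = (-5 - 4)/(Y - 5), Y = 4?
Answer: 46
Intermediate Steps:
b = 9 (b = (-5 - 4)/(4 - 5) = -9/(-1) = -9*(-1) = 9)
v(z) = 63 (v(z) = 7*9 = 63)
v(W(4, -5*4)) + E(8) = 63 - 17 = 46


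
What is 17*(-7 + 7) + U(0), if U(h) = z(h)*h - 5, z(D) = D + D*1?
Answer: -5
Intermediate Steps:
z(D) = 2*D (z(D) = D + D = 2*D)
U(h) = -5 + 2*h**2 (U(h) = (2*h)*h - 5 = 2*h**2 - 5 = -5 + 2*h**2)
17*(-7 + 7) + U(0) = 17*(-7 + 7) + (-5 + 2*0**2) = 17*0 + (-5 + 2*0) = 0 + (-5 + 0) = 0 - 5 = -5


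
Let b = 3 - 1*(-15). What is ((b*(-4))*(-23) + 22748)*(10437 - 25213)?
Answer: -360593504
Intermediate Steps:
b = 18 (b = 3 + 15 = 18)
((b*(-4))*(-23) + 22748)*(10437 - 25213) = ((18*(-4))*(-23) + 22748)*(10437 - 25213) = (-72*(-23) + 22748)*(-14776) = (1656 + 22748)*(-14776) = 24404*(-14776) = -360593504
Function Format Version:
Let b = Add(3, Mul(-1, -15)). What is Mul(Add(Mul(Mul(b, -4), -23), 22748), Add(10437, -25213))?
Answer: -360593504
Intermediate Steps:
b = 18 (b = Add(3, 15) = 18)
Mul(Add(Mul(Mul(b, -4), -23), 22748), Add(10437, -25213)) = Mul(Add(Mul(Mul(18, -4), -23), 22748), Add(10437, -25213)) = Mul(Add(Mul(-72, -23), 22748), -14776) = Mul(Add(1656, 22748), -14776) = Mul(24404, -14776) = -360593504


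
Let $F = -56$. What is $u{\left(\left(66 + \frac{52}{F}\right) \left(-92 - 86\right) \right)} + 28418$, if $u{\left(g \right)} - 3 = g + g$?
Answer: $\frac{36789}{7} \approx 5255.6$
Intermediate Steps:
$u{\left(g \right)} = 3 + 2 g$ ($u{\left(g \right)} = 3 + \left(g + g\right) = 3 + 2 g$)
$u{\left(\left(66 + \frac{52}{F}\right) \left(-92 - 86\right) \right)} + 28418 = \left(3 + 2 \left(66 + \frac{52}{-56}\right) \left(-92 - 86\right)\right) + 28418 = \left(3 + 2 \left(66 + 52 \left(- \frac{1}{56}\right)\right) \left(-178\right)\right) + 28418 = \left(3 + 2 \left(66 - \frac{13}{14}\right) \left(-178\right)\right) + 28418 = \left(3 + 2 \cdot \frac{911}{14} \left(-178\right)\right) + 28418 = \left(3 + 2 \left(- \frac{81079}{7}\right)\right) + 28418 = \left(3 - \frac{162158}{7}\right) + 28418 = - \frac{162137}{7} + 28418 = \frac{36789}{7}$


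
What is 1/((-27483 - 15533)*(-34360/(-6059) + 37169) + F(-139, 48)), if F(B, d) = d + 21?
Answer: -6059/9688980676225 ≈ -6.2535e-10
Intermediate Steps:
F(B, d) = 21 + d
1/((-27483 - 15533)*(-34360/(-6059) + 37169) + F(-139, 48)) = 1/((-27483 - 15533)*(-34360/(-6059) + 37169) + (21 + 48)) = 1/(-43016*(-34360*(-1/6059) + 37169) + 69) = 1/(-43016*(34360/6059 + 37169) + 69) = 1/(-43016*225241331/6059 + 69) = 1/(-9688981094296/6059 + 69) = 1/(-9688980676225/6059) = -6059/9688980676225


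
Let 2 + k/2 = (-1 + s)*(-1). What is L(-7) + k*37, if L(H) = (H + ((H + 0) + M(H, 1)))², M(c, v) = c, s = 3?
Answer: 145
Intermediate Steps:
k = -8 (k = -4 + 2*((-1 + 3)*(-1)) = -4 + 2*(2*(-1)) = -4 + 2*(-2) = -4 - 4 = -8)
L(H) = 9*H² (L(H) = (H + ((H + 0) + H))² = (H + (H + H))² = (H + 2*H)² = (3*H)² = 9*H²)
L(-7) + k*37 = 9*(-7)² - 8*37 = 9*49 - 296 = 441 - 296 = 145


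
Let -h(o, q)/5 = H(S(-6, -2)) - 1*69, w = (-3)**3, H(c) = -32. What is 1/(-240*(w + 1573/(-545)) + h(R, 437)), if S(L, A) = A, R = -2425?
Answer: 109/836869 ≈ 0.00013025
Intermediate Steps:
w = -27
h(o, q) = 505 (h(o, q) = -5*(-32 - 1*69) = -5*(-32 - 69) = -5*(-101) = 505)
1/(-240*(w + 1573/(-545)) + h(R, 437)) = 1/(-240*(-27 + 1573/(-545)) + 505) = 1/(-240*(-27 + 1573*(-1/545)) + 505) = 1/(-240*(-27 - 1573/545) + 505) = 1/(-240*(-16288/545) + 505) = 1/(781824/109 + 505) = 1/(836869/109) = 109/836869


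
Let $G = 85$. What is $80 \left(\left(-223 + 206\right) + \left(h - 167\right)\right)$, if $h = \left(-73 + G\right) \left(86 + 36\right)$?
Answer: $102400$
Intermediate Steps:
$h = 1464$ ($h = \left(-73 + 85\right) \left(86 + 36\right) = 12 \cdot 122 = 1464$)
$80 \left(\left(-223 + 206\right) + \left(h - 167\right)\right) = 80 \left(\left(-223 + 206\right) + \left(1464 - 167\right)\right) = 80 \left(-17 + \left(1464 - 167\right)\right) = 80 \left(-17 + 1297\right) = 80 \cdot 1280 = 102400$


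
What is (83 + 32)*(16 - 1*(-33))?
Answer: 5635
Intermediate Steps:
(83 + 32)*(16 - 1*(-33)) = 115*(16 + 33) = 115*49 = 5635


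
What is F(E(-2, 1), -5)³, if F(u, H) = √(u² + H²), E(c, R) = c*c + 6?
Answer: 625*√5 ≈ 1397.5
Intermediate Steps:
E(c, R) = 6 + c² (E(c, R) = c² + 6 = 6 + c²)
F(u, H) = √(H² + u²)
F(E(-2, 1), -5)³ = (√((-5)² + (6 + (-2)²)²))³ = (√(25 + (6 + 4)²))³ = (√(25 + 10²))³ = (√(25 + 100))³ = (√125)³ = (5*√5)³ = 625*√5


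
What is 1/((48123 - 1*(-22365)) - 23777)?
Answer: 1/46711 ≈ 2.1408e-5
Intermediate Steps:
1/((48123 - 1*(-22365)) - 23777) = 1/((48123 + 22365) - 23777) = 1/(70488 - 23777) = 1/46711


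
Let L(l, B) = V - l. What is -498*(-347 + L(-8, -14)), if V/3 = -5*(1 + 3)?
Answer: 198702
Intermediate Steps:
V = -60 (V = 3*(-5*(1 + 3)) = 3*(-5*4) = 3*(-20) = -60)
L(l, B) = -60 - l
-498*(-347 + L(-8, -14)) = -498*(-347 + (-60 - 1*(-8))) = -498*(-347 + (-60 + 8)) = -498*(-347 - 52) = -498*(-399) = 198702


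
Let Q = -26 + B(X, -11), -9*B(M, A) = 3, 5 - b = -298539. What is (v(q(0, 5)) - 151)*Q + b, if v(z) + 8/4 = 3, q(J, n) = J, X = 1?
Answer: 302494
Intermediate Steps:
b = 298544 (b = 5 - 1*(-298539) = 5 + 298539 = 298544)
v(z) = 1 (v(z) = -2 + 3 = 1)
B(M, A) = -1/3 (B(M, A) = -1/9*3 = -1/3)
Q = -79/3 (Q = -26 - 1/3 = -79/3 ≈ -26.333)
(v(q(0, 5)) - 151)*Q + b = (1 - 151)*(-79/3) + 298544 = -150*(-79/3) + 298544 = 3950 + 298544 = 302494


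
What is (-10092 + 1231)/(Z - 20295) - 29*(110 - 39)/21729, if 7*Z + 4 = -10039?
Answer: 1034594311/3305154732 ≈ 0.31302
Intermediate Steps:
Z = -10043/7 (Z = -4/7 + (1/7)*(-10039) = -4/7 - 10039/7 = -10043/7 ≈ -1434.7)
(-10092 + 1231)/(Z - 20295) - 29*(110 - 39)/21729 = (-10092 + 1231)/(-10043/7 - 20295) - 29*(110 - 39)/21729 = -8861/(-152108/7) - 29*71*(1/21729) = -8861*(-7/152108) - 2059*1/21729 = 62027/152108 - 2059/21729 = 1034594311/3305154732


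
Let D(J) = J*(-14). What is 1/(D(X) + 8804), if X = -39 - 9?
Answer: 1/9476 ≈ 0.00010553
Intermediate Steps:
X = -48
D(J) = -14*J
1/(D(X) + 8804) = 1/(-14*(-48) + 8804) = 1/(672 + 8804) = 1/9476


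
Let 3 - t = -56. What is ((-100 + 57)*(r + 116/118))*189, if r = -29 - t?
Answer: 41724018/59 ≈ 7.0719e+5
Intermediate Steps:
t = 59 (t = 3 - 1*(-56) = 3 + 56 = 59)
r = -88 (r = -29 - 1*59 = -29 - 59 = -88)
((-100 + 57)*(r + 116/118))*189 = ((-100 + 57)*(-88 + 116/118))*189 = -43*(-88 + 116*(1/118))*189 = -43*(-88 + 58/59)*189 = -43*(-5134/59)*189 = (220762/59)*189 = 41724018/59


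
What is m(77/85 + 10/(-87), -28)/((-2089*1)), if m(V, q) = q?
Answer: 28/2089 ≈ 0.013404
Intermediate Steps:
m(77/85 + 10/(-87), -28)/((-2089*1)) = -28/((-2089*1)) = -28/(-2089) = -28*(-1/2089) = 28/2089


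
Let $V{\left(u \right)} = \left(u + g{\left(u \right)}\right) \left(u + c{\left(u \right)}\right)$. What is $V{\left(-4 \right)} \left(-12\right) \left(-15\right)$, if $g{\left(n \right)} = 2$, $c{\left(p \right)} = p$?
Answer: $2880$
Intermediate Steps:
$V{\left(u \right)} = 2 u \left(2 + u\right)$ ($V{\left(u \right)} = \left(u + 2\right) \left(u + u\right) = \left(2 + u\right) 2 u = 2 u \left(2 + u\right)$)
$V{\left(-4 \right)} \left(-12\right) \left(-15\right) = 2 \left(-4\right) \left(2 - 4\right) \left(-12\right) \left(-15\right) = 2 \left(-4\right) \left(-2\right) \left(-12\right) \left(-15\right) = 16 \left(-12\right) \left(-15\right) = \left(-192\right) \left(-15\right) = 2880$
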